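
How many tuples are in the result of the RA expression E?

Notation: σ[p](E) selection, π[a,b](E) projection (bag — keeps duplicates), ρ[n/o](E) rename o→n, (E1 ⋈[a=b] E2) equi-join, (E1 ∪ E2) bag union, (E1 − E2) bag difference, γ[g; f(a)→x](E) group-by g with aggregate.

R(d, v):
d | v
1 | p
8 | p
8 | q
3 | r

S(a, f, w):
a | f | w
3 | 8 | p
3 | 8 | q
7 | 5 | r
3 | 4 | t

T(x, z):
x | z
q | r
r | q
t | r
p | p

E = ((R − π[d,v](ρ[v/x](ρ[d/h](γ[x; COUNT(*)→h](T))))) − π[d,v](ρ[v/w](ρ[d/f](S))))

Subexpression sizes:
  R → 4
  T → 4
  γ[x; COUNT(*)→h](T) → 4
  ρ[d/h](γ[x; COUNT(*)→h](T)) → 4
  ρ[v/x](ρ[d/h](γ[x; COUNT(*)→h](T))) → 4
  π[d,v](ρ[v/x](ρ[d/h](γ[x; COUNT(*)→h](T)))) → 4
  (R − π[d,v](ρ[v/x](ρ[d/h](γ[x; COUNT(*)→h](T))))) → 3
  S → 4
  ρ[d/f](S) → 4
  ρ[v/w](ρ[d/f](S)) → 4
  π[d,v](ρ[v/w](ρ[d/f](S))) → 4
  ((R − π[d,v](ρ[v/x](ρ[d/h](γ[x; COUNT(*)→h](T))))) − π[d,v](ρ[v/w](ρ[d/f](S)))) → 1

|E| = 1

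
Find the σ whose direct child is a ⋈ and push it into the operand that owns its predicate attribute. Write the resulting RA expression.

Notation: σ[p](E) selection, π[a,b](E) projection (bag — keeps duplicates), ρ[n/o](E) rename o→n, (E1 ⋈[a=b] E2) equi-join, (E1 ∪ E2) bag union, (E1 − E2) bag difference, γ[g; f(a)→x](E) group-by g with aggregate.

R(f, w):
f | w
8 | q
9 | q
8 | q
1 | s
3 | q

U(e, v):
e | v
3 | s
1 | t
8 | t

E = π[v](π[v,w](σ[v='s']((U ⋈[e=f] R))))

σ filters on v, owned by the left side.
E' = π[v](π[v,w]((σ[v='s'](U) ⋈[e=f] R)))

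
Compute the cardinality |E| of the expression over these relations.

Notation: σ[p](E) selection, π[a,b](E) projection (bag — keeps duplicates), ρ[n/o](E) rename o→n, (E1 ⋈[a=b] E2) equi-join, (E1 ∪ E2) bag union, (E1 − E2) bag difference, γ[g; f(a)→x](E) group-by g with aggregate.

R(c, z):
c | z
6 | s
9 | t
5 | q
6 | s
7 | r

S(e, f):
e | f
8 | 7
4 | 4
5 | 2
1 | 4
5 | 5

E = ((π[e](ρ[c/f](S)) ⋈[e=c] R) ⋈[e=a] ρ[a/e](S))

Subexpression sizes:
  S → 5
  ρ[c/f](S) → 5
  π[e](ρ[c/f](S)) → 5
  R → 5
  (π[e](ρ[c/f](S)) ⋈[e=c] R) → 2
  S → 5
  ρ[a/e](S) → 5
  ((π[e](ρ[c/f](S)) ⋈[e=c] R) ⋈[e=a] ρ[a/e](S)) → 4

|E| = 4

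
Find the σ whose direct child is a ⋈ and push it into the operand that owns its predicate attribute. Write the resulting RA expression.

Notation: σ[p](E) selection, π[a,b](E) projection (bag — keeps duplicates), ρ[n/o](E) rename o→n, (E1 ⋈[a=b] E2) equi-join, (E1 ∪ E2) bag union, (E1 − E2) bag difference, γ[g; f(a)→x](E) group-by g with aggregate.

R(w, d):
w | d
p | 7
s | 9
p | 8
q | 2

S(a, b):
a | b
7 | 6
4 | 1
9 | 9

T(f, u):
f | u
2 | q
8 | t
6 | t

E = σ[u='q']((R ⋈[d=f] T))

σ filters on u, owned by the right side.
E' = (R ⋈[d=f] σ[u='q'](T))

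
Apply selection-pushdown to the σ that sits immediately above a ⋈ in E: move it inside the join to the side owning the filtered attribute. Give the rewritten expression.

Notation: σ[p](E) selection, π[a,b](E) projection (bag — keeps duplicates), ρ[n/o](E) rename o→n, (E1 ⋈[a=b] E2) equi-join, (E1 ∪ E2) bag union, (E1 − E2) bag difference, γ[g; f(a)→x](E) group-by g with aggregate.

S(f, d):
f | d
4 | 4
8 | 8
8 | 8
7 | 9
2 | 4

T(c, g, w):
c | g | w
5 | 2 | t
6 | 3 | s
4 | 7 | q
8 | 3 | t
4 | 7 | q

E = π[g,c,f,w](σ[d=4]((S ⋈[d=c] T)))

σ filters on d, owned by the left side.
E' = π[g,c,f,w]((σ[d=4](S) ⋈[d=c] T))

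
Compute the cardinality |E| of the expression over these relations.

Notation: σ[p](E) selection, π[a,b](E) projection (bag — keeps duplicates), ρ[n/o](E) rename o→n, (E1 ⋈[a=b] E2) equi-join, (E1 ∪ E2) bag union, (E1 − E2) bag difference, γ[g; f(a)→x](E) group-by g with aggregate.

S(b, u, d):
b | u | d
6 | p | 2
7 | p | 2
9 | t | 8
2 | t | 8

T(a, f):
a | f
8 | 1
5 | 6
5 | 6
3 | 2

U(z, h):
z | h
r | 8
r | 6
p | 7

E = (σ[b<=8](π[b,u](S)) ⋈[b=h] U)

Stepwise |·|:
  S → 4
  π[b,u](S) → 4
  σ[b<=8](π[b,u](S)) → 3
  U → 3
  (σ[b<=8](π[b,u](S)) ⋈[b=h] U) → 2

|E| = 2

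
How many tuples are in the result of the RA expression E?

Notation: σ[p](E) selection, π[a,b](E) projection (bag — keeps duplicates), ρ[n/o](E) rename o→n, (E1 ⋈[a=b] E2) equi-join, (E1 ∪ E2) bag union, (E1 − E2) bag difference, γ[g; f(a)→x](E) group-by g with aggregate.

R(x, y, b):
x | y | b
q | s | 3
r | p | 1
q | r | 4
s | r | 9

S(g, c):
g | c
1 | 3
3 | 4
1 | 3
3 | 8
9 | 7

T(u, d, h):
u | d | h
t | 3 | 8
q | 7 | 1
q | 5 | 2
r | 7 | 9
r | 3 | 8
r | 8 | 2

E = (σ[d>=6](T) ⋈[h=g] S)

Subexpression sizes:
  T → 6
  σ[d>=6](T) → 3
  S → 5
  (σ[d>=6](T) ⋈[h=g] S) → 3

|E| = 3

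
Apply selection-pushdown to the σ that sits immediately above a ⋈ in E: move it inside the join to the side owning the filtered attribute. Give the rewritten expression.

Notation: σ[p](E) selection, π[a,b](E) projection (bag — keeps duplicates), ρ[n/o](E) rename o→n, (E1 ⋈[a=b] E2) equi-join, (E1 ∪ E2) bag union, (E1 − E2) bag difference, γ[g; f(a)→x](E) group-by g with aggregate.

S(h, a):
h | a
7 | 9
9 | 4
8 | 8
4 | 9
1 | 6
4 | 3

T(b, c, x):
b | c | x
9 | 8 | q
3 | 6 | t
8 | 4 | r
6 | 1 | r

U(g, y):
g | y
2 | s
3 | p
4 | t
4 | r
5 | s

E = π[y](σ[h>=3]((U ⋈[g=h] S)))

σ filters on h, owned by the right side.
E' = π[y]((U ⋈[g=h] σ[h>=3](S)))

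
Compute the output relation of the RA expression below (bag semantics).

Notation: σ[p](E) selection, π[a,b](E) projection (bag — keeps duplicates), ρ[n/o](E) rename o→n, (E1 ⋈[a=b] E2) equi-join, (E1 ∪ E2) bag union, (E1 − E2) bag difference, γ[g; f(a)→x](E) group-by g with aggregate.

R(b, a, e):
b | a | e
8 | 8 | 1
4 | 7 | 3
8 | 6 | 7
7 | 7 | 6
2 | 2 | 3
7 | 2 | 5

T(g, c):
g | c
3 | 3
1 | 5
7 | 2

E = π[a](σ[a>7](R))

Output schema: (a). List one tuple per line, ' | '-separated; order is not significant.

Per-node cardinality:
  R → 6
  σ[a>7](R) → 1
  π[a](σ[a>7](R)) → 1

== RESULT ==
a
8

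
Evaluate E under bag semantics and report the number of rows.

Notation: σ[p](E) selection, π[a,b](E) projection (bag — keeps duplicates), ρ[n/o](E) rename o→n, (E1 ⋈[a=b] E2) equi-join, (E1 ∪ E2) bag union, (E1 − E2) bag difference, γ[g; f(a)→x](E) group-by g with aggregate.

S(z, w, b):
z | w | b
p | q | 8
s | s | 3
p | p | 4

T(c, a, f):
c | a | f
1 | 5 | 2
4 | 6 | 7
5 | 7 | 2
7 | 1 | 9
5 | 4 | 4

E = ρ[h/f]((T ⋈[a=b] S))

Row counts bottom-up:
  T → 5
  S → 3
  (T ⋈[a=b] S) → 1
  ρ[h/f]((T ⋈[a=b] S)) → 1

|E| = 1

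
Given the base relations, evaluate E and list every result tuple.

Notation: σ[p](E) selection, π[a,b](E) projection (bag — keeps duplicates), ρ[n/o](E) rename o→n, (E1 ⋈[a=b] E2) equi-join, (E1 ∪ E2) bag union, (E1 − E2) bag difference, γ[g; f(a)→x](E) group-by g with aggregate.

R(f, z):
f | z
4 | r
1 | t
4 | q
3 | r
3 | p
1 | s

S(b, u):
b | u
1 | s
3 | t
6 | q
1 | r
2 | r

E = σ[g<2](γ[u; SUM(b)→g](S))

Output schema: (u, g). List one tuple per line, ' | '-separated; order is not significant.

Row counts bottom-up:
  S → 5
  γ[u; SUM(b)→g](S) → 4
  σ[g<2](γ[u; SUM(b)→g](S)) → 1

== RESULT ==
u | g
s | 1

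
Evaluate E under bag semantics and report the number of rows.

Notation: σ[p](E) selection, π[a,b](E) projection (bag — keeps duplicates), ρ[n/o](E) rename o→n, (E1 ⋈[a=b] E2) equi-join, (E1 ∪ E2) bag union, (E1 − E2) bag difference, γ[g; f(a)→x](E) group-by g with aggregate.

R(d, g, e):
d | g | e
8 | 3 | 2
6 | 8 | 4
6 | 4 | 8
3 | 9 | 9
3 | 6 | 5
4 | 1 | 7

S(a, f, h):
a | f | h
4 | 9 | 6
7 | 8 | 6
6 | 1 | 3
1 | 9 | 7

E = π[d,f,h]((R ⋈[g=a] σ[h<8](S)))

Per-node cardinality:
  R → 6
  S → 4
  σ[h<8](S) → 4
  (R ⋈[g=a] σ[h<8](S)) → 3
  π[d,f,h]((R ⋈[g=a] σ[h<8](S))) → 3

|E| = 3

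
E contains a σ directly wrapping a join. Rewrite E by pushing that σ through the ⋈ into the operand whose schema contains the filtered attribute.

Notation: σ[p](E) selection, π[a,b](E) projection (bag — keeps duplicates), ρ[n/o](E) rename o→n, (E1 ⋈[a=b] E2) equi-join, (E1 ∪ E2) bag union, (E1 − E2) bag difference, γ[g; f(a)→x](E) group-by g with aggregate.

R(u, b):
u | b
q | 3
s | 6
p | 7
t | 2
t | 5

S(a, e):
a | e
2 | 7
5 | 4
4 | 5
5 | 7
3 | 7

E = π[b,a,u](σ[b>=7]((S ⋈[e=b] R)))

σ filters on b, owned by the right side.
E' = π[b,a,u]((S ⋈[e=b] σ[b>=7](R)))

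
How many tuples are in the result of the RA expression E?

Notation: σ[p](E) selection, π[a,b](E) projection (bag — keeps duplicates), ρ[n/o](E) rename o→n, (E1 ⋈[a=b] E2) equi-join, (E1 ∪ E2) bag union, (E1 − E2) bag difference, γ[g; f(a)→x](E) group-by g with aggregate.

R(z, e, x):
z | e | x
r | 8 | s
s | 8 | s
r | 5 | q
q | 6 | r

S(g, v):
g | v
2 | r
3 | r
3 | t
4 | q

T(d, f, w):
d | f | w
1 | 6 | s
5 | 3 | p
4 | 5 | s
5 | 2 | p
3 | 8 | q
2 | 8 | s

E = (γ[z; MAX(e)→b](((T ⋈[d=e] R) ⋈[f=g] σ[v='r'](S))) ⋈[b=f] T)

Subexpression sizes:
  T → 6
  R → 4
  (T ⋈[d=e] R) → 2
  S → 4
  σ[v='r'](S) → 2
  ((T ⋈[d=e] R) ⋈[f=g] σ[v='r'](S)) → 2
  γ[z; MAX(e)→b](((T ⋈[d=e] R) ⋈[f=g] σ[v='r'](S))) → 1
  T → 6
  (γ[z; MAX(e)→b](((T ⋈[d=e] R) ⋈[f=g] σ[v='r'](S))) ⋈[b=f] T) → 1

|E| = 1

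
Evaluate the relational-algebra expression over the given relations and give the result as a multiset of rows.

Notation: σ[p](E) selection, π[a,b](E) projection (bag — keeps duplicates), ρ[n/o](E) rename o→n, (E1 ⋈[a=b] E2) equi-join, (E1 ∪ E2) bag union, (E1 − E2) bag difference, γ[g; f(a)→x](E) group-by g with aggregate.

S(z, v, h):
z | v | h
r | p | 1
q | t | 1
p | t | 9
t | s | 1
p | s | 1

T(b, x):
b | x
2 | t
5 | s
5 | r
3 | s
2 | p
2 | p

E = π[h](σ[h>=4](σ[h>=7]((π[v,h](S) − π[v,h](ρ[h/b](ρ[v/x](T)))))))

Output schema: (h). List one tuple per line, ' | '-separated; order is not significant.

Subexpression sizes:
  S → 5
  π[v,h](S) → 5
  T → 6
  ρ[v/x](T) → 6
  ρ[h/b](ρ[v/x](T)) → 6
  π[v,h](ρ[h/b](ρ[v/x](T))) → 6
  (π[v,h](S) − π[v,h](ρ[h/b](ρ[v/x](T)))) → 5
  σ[h>=7]((π[v,h](S) − π[v,h](ρ[h/b](ρ[v/x](T))))) → 1
  σ[h>=4](σ[h>=7]((π[v,h](S) − π[v,h](ρ[h/b](ρ[v/x](T)))))) → 1
  π[h](σ[h>=4](σ[h>=7]((π[v,h](S) − π[v,h](ρ[h/b](ρ[v/x](T))))))) → 1

== RESULT ==
h
9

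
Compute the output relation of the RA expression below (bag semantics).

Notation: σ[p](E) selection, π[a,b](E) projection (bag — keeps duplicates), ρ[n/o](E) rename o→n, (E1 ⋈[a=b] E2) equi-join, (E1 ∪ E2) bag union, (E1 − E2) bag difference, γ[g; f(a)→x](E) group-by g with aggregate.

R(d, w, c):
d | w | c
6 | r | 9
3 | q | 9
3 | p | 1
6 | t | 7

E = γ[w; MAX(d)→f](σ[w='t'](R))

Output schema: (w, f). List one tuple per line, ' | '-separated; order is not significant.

Per-node cardinality:
  R → 4
  σ[w='t'](R) → 1
  γ[w; MAX(d)→f](σ[w='t'](R)) → 1

== RESULT ==
w | f
t | 6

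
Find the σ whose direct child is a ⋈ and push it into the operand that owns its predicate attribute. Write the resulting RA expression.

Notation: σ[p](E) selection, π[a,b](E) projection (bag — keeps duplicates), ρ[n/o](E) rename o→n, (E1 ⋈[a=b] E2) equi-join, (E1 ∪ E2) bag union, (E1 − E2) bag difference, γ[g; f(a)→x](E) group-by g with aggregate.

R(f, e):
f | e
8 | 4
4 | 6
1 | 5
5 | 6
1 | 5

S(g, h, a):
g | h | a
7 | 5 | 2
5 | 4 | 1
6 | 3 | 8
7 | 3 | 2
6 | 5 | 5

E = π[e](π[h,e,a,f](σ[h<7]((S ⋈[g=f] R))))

σ filters on h, owned by the left side.
E' = π[e](π[h,e,a,f]((σ[h<7](S) ⋈[g=f] R)))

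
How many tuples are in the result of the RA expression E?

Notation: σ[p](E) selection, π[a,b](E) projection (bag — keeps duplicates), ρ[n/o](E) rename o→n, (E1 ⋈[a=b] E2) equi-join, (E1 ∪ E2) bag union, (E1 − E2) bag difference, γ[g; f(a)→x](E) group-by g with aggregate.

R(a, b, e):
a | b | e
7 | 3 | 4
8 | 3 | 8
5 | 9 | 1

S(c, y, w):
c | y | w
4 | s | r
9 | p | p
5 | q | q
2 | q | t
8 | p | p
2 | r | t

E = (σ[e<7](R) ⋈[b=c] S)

Subexpression sizes:
  R → 3
  σ[e<7](R) → 2
  S → 6
  (σ[e<7](R) ⋈[b=c] S) → 1

|E| = 1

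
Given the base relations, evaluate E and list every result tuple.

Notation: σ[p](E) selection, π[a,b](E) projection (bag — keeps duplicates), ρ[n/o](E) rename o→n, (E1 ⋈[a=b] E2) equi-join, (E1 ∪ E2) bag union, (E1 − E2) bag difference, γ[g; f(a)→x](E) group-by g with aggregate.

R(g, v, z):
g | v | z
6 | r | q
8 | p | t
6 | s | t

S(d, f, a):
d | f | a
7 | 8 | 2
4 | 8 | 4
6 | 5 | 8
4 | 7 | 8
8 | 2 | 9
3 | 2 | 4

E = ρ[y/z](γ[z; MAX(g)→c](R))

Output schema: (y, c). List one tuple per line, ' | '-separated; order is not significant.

Row counts bottom-up:
  R → 3
  γ[z; MAX(g)→c](R) → 2
  ρ[y/z](γ[z; MAX(g)→c](R)) → 2

== RESULT ==
y | c
q | 6
t | 8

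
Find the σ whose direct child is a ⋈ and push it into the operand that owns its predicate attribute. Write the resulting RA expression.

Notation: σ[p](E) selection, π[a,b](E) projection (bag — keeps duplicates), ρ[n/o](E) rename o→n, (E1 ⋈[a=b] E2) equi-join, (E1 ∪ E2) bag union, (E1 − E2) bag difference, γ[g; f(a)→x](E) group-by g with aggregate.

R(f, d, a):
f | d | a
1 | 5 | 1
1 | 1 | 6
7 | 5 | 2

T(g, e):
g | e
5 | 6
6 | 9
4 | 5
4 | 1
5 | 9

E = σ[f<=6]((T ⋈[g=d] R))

σ filters on f, owned by the right side.
E' = (T ⋈[g=d] σ[f<=6](R))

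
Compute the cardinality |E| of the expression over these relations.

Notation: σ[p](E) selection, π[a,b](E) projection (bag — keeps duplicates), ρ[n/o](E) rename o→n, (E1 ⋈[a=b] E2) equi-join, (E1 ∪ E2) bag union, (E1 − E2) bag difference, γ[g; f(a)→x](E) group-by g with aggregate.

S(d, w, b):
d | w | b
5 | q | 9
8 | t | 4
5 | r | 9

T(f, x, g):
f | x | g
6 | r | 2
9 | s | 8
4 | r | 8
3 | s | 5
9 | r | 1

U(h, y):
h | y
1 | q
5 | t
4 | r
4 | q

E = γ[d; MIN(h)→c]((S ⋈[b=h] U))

Row counts bottom-up:
  S → 3
  U → 4
  (S ⋈[b=h] U) → 2
  γ[d; MIN(h)→c]((S ⋈[b=h] U)) → 1

|E| = 1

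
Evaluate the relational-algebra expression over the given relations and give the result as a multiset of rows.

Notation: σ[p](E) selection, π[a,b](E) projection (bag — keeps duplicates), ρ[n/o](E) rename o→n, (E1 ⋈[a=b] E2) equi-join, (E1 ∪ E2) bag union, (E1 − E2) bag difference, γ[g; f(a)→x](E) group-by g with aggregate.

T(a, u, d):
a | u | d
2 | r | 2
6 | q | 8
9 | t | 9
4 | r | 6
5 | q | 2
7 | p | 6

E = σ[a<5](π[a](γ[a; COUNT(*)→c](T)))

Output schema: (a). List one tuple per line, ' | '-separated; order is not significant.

Stepwise |·|:
  T → 6
  γ[a; COUNT(*)→c](T) → 6
  π[a](γ[a; COUNT(*)→c](T)) → 6
  σ[a<5](π[a](γ[a; COUNT(*)→c](T))) → 2

== RESULT ==
a
2
4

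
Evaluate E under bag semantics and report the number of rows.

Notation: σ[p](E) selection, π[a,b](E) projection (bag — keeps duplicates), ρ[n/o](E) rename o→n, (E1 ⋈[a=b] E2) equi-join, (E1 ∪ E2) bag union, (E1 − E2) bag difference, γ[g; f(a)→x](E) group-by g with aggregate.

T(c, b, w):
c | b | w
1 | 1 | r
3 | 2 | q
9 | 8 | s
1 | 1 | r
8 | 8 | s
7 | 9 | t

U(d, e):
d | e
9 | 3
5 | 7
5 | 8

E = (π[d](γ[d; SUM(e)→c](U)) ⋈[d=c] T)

Subexpression sizes:
  U → 3
  γ[d; SUM(e)→c](U) → 2
  π[d](γ[d; SUM(e)→c](U)) → 2
  T → 6
  (π[d](γ[d; SUM(e)→c](U)) ⋈[d=c] T) → 1

|E| = 1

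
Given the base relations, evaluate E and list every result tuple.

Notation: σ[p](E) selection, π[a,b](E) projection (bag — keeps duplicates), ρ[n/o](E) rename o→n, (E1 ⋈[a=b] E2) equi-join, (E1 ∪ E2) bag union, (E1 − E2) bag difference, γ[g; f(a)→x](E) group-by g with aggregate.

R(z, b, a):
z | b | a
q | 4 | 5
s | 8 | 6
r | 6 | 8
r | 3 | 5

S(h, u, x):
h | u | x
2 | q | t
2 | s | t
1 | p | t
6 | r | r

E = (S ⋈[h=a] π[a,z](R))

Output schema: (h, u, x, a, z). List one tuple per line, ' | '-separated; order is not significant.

Row counts bottom-up:
  S → 4
  R → 4
  π[a,z](R) → 4
  (S ⋈[h=a] π[a,z](R)) → 1

== RESULT ==
h | u | x | a | z
6 | r | r | 6 | s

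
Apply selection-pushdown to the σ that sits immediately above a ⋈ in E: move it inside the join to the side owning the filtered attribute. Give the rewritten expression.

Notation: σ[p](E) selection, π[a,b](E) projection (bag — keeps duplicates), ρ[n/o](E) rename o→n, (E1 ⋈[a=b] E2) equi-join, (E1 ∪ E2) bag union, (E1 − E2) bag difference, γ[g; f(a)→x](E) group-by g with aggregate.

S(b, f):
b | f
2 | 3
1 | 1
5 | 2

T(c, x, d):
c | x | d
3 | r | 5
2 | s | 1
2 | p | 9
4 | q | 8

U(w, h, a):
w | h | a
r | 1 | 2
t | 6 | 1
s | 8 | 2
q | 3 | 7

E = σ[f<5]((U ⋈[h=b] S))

σ filters on f, owned by the right side.
E' = (U ⋈[h=b] σ[f<5](S))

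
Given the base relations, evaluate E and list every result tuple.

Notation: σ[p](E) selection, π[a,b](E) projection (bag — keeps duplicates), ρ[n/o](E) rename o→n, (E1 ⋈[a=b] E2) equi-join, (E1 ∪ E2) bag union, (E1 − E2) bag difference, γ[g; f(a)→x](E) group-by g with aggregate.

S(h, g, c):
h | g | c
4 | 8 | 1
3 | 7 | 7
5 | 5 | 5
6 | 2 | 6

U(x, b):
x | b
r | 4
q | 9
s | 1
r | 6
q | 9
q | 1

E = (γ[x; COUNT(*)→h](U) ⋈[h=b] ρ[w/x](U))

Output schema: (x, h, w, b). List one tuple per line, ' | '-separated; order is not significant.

Subexpression sizes:
  U → 6
  γ[x; COUNT(*)→h](U) → 3
  U → 6
  ρ[w/x](U) → 6
  (γ[x; COUNT(*)→h](U) ⋈[h=b] ρ[w/x](U)) → 2

== RESULT ==
x | h | w | b
s | 1 | q | 1
s | 1 | s | 1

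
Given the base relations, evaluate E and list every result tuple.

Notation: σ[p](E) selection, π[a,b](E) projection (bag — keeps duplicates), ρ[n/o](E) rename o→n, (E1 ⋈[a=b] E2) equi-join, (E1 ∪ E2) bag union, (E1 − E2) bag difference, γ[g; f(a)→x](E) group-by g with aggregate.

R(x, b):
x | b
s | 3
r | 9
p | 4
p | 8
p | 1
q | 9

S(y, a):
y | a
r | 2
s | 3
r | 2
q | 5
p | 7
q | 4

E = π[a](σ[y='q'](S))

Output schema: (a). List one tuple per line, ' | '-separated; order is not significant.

Per-node cardinality:
  S → 6
  σ[y='q'](S) → 2
  π[a](σ[y='q'](S)) → 2

== RESULT ==
a
4
5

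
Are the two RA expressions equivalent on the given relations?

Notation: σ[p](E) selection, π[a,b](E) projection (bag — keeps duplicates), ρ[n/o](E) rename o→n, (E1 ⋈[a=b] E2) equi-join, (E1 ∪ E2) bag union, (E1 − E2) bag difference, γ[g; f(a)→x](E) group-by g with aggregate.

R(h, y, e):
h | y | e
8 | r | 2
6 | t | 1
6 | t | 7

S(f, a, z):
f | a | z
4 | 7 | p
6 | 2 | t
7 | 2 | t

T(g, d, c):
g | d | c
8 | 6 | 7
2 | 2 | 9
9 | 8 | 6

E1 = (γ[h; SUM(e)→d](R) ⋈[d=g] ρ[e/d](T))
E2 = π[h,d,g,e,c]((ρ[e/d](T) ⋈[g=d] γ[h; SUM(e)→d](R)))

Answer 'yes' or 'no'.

E1 stepwise |·|:
  R → 3
  γ[h; SUM(e)→d](R) → 2
  T → 3
  ρ[e/d](T) → 3
  (γ[h; SUM(e)→d](R) ⋈[d=g] ρ[e/d](T)) → 2
E2 stepwise |·|:
  T → 3
  ρ[e/d](T) → 3
  R → 3
  γ[h; SUM(e)→d](R) → 2
  (ρ[e/d](T) ⋈[g=d] γ[h; SUM(e)→d](R)) → 2
  π[h,d,g,e,c]((ρ[e/d](T) ⋈[g=d] γ[h; SUM(e)→d](R))) → 2

E1 and E2 produce the same multiset:
h | d | g | e | c
6 | 8 | 8 | 6 | 7
8 | 2 | 2 | 2 | 9

yes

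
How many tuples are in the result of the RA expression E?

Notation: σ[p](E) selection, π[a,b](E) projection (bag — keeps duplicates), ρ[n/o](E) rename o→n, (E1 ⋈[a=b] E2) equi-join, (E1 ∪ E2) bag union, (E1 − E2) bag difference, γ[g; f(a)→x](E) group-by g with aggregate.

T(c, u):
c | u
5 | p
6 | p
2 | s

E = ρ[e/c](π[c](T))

Row counts bottom-up:
  T → 3
  π[c](T) → 3
  ρ[e/c](π[c](T)) → 3

|E| = 3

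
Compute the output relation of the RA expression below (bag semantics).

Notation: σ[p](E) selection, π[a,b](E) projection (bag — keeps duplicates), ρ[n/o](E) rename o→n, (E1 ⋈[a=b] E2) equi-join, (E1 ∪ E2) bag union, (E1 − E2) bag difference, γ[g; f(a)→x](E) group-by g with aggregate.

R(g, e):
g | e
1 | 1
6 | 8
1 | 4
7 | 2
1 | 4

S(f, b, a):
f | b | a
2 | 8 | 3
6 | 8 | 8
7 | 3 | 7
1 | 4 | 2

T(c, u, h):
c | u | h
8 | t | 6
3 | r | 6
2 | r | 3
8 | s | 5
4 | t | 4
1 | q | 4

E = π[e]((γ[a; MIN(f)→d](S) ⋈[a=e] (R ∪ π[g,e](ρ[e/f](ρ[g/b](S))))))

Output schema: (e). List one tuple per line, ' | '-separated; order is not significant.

Subexpression sizes:
  S → 4
  γ[a; MIN(f)→d](S) → 4
  R → 5
  S → 4
  ρ[g/b](S) → 4
  ρ[e/f](ρ[g/b](S)) → 4
  π[g,e](ρ[e/f](ρ[g/b](S))) → 4
  (R ∪ π[g,e](ρ[e/f](ρ[g/b](S)))) → 9
  (γ[a; MIN(f)→d](S) ⋈[a=e] (R ∪ π[g,e](ρ[e/f](ρ[g/b](S))))) → 4
  π[e]((γ[a; MIN(f)→d](S) ⋈[a=e] (R ∪ π[g,e](ρ[e/f](ρ[g/b](S)))))) → 4

== RESULT ==
e
2
2
7
8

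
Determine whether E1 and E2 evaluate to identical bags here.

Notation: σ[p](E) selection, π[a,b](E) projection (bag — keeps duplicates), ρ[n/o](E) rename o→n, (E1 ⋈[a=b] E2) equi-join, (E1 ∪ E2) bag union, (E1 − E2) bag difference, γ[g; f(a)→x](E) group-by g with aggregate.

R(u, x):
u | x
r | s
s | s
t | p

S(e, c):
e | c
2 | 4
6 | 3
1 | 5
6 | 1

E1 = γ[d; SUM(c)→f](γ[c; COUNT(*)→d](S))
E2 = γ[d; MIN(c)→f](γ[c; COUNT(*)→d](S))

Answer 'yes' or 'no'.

E1 stepwise |·|:
  S → 4
  γ[c; COUNT(*)→d](S) → 4
  γ[d; SUM(c)→f](γ[c; COUNT(*)→d](S)) → 1
E2 stepwise |·|:
  S → 4
  γ[c; COUNT(*)→d](S) → 4
  γ[d; MIN(c)→f](γ[c; COUNT(*)→d](S)) → 1

E1 result:
d | f
1 | 13
E2 result:
d | f
1 | 1
Witness: (1, 1) appears 0× in E1 but 1× in E2.

no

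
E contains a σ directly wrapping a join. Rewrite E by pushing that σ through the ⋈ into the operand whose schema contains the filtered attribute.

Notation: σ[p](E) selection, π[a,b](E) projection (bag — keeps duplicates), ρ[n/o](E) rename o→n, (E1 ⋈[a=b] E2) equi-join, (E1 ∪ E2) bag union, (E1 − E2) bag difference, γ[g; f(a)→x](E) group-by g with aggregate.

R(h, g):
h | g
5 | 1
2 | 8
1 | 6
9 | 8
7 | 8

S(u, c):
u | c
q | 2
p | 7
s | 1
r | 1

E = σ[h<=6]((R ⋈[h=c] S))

σ filters on h, owned by the left side.
E' = (σ[h<=6](R) ⋈[h=c] S)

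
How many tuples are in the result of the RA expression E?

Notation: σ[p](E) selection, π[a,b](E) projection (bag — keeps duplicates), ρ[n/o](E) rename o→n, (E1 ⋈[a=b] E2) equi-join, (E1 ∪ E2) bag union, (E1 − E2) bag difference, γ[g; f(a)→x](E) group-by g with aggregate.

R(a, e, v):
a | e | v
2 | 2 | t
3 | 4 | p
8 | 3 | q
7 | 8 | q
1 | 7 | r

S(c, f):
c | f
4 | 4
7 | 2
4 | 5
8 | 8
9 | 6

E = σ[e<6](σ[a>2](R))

Subexpression sizes:
  R → 5
  σ[a>2](R) → 3
  σ[e<6](σ[a>2](R)) → 2

|E| = 2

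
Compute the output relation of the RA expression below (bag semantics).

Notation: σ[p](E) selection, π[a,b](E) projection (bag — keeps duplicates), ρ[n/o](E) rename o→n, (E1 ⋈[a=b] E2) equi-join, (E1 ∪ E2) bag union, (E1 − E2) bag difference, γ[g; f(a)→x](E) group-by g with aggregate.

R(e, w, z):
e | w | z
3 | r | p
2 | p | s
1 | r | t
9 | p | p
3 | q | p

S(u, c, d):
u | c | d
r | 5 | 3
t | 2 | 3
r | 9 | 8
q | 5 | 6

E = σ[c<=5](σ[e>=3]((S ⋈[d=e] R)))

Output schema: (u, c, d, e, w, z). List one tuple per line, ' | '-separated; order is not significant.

Stepwise |·|:
  S → 4
  R → 5
  (S ⋈[d=e] R) → 4
  σ[e>=3]((S ⋈[d=e] R)) → 4
  σ[c<=5](σ[e>=3]((S ⋈[d=e] R))) → 4

== RESULT ==
u | c | d | e | w | z
r | 5 | 3 | 3 | q | p
r | 5 | 3 | 3 | r | p
t | 2 | 3 | 3 | q | p
t | 2 | 3 | 3 | r | p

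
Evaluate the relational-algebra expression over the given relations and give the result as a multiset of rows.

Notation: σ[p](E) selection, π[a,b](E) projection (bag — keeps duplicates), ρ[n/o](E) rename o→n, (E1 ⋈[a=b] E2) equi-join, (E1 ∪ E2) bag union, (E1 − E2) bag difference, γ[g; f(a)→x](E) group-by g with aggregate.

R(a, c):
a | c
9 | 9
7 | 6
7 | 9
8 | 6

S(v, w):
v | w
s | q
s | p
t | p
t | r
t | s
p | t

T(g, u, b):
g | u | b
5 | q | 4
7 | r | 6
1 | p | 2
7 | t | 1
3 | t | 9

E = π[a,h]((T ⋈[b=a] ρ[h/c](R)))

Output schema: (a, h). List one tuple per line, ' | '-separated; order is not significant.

Row counts bottom-up:
  T → 5
  R → 4
  ρ[h/c](R) → 4
  (T ⋈[b=a] ρ[h/c](R)) → 1
  π[a,h]((T ⋈[b=a] ρ[h/c](R))) → 1

== RESULT ==
a | h
9 | 9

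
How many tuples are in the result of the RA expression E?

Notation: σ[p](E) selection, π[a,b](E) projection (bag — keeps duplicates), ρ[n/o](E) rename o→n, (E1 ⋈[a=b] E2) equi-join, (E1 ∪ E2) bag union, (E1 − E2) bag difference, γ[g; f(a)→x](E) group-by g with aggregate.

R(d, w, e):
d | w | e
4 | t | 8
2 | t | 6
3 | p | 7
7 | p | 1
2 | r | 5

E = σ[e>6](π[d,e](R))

Row counts bottom-up:
  R → 5
  π[d,e](R) → 5
  σ[e>6](π[d,e](R)) → 2

|E| = 2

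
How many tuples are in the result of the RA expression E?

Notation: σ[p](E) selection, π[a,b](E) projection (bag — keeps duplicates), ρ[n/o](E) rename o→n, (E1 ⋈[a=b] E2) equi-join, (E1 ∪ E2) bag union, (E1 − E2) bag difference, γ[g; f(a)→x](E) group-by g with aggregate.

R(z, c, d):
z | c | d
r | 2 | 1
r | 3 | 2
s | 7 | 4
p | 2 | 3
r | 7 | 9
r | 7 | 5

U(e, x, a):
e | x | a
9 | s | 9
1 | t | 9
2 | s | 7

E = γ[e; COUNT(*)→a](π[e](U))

Per-node cardinality:
  U → 3
  π[e](U) → 3
  γ[e; COUNT(*)→a](π[e](U)) → 3

|E| = 3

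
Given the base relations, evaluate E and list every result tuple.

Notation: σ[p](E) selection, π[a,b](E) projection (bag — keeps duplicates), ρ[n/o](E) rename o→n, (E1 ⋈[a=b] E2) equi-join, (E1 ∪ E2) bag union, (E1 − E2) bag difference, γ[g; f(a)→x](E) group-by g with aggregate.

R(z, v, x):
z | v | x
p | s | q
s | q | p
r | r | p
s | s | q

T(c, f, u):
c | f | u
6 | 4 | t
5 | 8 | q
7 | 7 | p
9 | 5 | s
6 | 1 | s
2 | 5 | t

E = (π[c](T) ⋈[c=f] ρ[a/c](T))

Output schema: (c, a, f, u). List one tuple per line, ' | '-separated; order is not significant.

Per-node cardinality:
  T → 6
  π[c](T) → 6
  T → 6
  ρ[a/c](T) → 6
  (π[c](T) ⋈[c=f] ρ[a/c](T)) → 3

== RESULT ==
c | a | f | u
5 | 2 | 5 | t
5 | 9 | 5 | s
7 | 7 | 7 | p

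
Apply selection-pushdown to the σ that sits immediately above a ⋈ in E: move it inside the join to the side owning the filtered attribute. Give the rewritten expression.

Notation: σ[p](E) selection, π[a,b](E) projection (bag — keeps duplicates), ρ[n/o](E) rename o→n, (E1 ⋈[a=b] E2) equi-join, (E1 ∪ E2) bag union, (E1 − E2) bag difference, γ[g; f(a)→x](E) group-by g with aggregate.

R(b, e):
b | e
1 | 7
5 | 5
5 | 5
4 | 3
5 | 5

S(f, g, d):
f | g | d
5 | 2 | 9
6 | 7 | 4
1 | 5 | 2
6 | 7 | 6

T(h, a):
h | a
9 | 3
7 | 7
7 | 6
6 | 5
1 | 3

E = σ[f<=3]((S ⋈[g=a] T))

σ filters on f, owned by the left side.
E' = (σ[f<=3](S) ⋈[g=a] T)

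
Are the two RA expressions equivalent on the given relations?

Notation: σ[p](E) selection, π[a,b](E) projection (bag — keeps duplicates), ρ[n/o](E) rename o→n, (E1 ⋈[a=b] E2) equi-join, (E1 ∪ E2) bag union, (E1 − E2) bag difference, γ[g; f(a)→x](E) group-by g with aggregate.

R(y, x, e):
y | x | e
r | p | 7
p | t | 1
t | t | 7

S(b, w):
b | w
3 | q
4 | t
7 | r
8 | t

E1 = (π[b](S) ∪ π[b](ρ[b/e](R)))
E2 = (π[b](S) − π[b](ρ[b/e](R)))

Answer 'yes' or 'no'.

E1 stepwise |·|:
  S → 4
  π[b](S) → 4
  R → 3
  ρ[b/e](R) → 3
  π[b](ρ[b/e](R)) → 3
  (π[b](S) ∪ π[b](ρ[b/e](R))) → 7
E2 stepwise |·|:
  S → 4
  π[b](S) → 4
  R → 3
  ρ[b/e](R) → 3
  π[b](ρ[b/e](R)) → 3
  (π[b](S) − π[b](ρ[b/e](R))) → 3

E1 result:
b
1
3
4
7
7
7
8
E2 result:
b
3
4
8
Witness: (1,) appears 1× in E1 but 0× in E2.

no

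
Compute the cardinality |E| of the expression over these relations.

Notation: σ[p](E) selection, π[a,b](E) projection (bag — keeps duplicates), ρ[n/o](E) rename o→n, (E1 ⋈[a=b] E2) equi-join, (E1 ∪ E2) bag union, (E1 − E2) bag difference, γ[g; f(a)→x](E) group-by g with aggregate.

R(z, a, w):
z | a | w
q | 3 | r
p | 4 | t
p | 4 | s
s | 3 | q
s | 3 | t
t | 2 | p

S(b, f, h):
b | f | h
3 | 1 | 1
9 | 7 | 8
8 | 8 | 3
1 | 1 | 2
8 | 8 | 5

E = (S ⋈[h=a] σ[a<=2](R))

Subexpression sizes:
  S → 5
  R → 6
  σ[a<=2](R) → 1
  (S ⋈[h=a] σ[a<=2](R)) → 1

|E| = 1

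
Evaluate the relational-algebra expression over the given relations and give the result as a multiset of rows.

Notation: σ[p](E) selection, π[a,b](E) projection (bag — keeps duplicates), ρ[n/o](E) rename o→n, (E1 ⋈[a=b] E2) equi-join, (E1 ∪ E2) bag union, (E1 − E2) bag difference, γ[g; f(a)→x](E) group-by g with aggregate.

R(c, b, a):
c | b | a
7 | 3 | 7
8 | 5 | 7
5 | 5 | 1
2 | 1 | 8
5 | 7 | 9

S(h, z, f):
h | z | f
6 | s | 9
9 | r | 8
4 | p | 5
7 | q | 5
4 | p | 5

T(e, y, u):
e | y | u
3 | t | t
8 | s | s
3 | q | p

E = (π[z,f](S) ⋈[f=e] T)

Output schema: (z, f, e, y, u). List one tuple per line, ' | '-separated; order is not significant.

Subexpression sizes:
  S → 5
  π[z,f](S) → 5
  T → 3
  (π[z,f](S) ⋈[f=e] T) → 1

== RESULT ==
z | f | e | y | u
r | 8 | 8 | s | s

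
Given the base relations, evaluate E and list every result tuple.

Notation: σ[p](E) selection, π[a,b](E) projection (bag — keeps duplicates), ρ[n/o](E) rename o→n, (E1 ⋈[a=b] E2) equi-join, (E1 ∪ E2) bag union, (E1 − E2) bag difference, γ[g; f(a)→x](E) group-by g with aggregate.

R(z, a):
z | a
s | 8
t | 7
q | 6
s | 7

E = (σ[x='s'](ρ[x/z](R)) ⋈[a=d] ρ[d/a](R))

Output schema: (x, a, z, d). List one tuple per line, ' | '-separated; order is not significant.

Per-node cardinality:
  R → 4
  ρ[x/z](R) → 4
  σ[x='s'](ρ[x/z](R)) → 2
  R → 4
  ρ[d/a](R) → 4
  (σ[x='s'](ρ[x/z](R)) ⋈[a=d] ρ[d/a](R)) → 3

== RESULT ==
x | a | z | d
s | 7 | s | 7
s | 7 | t | 7
s | 8 | s | 8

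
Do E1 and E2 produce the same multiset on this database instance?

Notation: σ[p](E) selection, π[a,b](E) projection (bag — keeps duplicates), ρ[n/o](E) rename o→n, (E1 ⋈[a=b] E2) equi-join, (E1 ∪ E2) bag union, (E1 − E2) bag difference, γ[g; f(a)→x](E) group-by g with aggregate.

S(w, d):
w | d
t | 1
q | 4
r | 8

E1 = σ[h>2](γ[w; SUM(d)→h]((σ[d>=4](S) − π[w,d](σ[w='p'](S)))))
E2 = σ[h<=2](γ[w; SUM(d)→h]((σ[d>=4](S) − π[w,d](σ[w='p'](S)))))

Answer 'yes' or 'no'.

E1 stepwise |·|:
  S → 3
  σ[d>=4](S) → 2
  S → 3
  σ[w='p'](S) → 0
  π[w,d](σ[w='p'](S)) → 0
  (σ[d>=4](S) − π[w,d](σ[w='p'](S))) → 2
  γ[w; SUM(d)→h]((σ[d>=4](S) − π[w,d](σ[w='p'](S)))) → 2
  σ[h>2](γ[w; SUM(d)→h]((σ[d>=4](S) − π[w,d](σ[w='p'](S))))) → 2
E2 stepwise |·|:
  S → 3
  σ[d>=4](S) → 2
  S → 3
  σ[w='p'](S) → 0
  π[w,d](σ[w='p'](S)) → 0
  (σ[d>=4](S) − π[w,d](σ[w='p'](S))) → 2
  γ[w; SUM(d)→h]((σ[d>=4](S) − π[w,d](σ[w='p'](S)))) → 2
  σ[h<=2](γ[w; SUM(d)→h]((σ[d>=4](S) − π[w,d](σ[w='p'](S))))) → 0

E1 result:
w | h
q | 4
r | 8
E2 result:
w | h
(0 rows)
Witness: ('q', 4) appears 1× in E1 but 0× in E2.

no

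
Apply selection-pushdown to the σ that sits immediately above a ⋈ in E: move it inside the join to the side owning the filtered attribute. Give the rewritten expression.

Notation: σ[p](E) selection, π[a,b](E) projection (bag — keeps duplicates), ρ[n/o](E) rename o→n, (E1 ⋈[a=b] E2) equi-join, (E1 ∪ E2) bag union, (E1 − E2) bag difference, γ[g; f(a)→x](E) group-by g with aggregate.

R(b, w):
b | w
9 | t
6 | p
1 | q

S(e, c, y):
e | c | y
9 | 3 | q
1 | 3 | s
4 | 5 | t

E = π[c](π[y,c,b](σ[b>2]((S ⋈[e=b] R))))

σ filters on b, owned by the right side.
E' = π[c](π[y,c,b]((S ⋈[e=b] σ[b>2](R))))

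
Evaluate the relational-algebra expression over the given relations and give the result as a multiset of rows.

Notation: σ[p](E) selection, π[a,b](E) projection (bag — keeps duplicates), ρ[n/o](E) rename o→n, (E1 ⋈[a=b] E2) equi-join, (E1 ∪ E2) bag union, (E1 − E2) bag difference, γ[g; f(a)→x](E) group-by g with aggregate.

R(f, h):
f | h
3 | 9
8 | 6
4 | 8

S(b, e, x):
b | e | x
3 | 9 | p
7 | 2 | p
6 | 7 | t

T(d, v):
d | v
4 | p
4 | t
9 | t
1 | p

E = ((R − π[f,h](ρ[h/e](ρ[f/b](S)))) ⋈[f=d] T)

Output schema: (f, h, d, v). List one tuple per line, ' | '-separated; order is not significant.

Stepwise |·|:
  R → 3
  S → 3
  ρ[f/b](S) → 3
  ρ[h/e](ρ[f/b](S)) → 3
  π[f,h](ρ[h/e](ρ[f/b](S))) → 3
  (R − π[f,h](ρ[h/e](ρ[f/b](S)))) → 2
  T → 4
  ((R − π[f,h](ρ[h/e](ρ[f/b](S)))) ⋈[f=d] T) → 2

== RESULT ==
f | h | d | v
4 | 8 | 4 | p
4 | 8 | 4 | t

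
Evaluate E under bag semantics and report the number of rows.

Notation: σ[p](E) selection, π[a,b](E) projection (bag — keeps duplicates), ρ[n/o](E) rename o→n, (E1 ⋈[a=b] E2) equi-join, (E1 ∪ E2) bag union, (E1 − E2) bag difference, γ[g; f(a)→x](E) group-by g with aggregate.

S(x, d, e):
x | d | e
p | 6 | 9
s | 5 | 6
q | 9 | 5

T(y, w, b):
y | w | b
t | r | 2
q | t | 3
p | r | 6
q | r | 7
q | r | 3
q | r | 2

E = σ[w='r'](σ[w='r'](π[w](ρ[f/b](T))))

Per-node cardinality:
  T → 6
  ρ[f/b](T) → 6
  π[w](ρ[f/b](T)) → 6
  σ[w='r'](π[w](ρ[f/b](T))) → 5
  σ[w='r'](σ[w='r'](π[w](ρ[f/b](T)))) → 5

|E| = 5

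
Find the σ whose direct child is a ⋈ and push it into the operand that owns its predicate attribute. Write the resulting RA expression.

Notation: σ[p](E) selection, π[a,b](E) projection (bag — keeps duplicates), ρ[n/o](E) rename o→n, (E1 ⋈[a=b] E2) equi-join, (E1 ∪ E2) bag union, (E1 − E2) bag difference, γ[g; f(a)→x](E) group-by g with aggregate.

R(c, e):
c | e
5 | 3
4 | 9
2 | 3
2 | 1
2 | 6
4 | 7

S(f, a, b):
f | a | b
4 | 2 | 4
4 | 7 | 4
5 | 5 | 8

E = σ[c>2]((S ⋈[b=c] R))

σ filters on c, owned by the right side.
E' = (S ⋈[b=c] σ[c>2](R))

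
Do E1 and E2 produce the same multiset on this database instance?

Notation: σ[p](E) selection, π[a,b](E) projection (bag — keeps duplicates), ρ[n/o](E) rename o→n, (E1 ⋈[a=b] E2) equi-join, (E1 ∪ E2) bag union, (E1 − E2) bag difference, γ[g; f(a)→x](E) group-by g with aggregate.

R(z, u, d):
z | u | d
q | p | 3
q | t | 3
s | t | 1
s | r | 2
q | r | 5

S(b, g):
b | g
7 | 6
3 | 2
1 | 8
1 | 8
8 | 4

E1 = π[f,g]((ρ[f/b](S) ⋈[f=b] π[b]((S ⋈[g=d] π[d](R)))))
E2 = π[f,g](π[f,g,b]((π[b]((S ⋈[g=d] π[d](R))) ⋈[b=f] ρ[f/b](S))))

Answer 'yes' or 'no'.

E1 subexpression sizes:
  S → 5
  ρ[f/b](S) → 5
  S → 5
  R → 5
  π[d](R) → 5
  (S ⋈[g=d] π[d](R)) → 1
  π[b]((S ⋈[g=d] π[d](R))) → 1
  (ρ[f/b](S) ⋈[f=b] π[b]((S ⋈[g=d] π[d](R)))) → 1
  π[f,g]((ρ[f/b](S) ⋈[f=b] π[b]((S ⋈[g=d] π[d](R))))) → 1
E2 subexpression sizes:
  S → 5
  R → 5
  π[d](R) → 5
  (S ⋈[g=d] π[d](R)) → 1
  π[b]((S ⋈[g=d] π[d](R))) → 1
  S → 5
  ρ[f/b](S) → 5
  (π[b]((S ⋈[g=d] π[d](R))) ⋈[b=f] ρ[f/b](S)) → 1
  π[f,g,b]((π[b]((S ⋈[g=d] π[d](R))) ⋈[b=f] ρ[f/b](S))) → 1
  π[f,g](π[f,g,b]((π[b]((S ⋈[g=d] π[d](R))) ⋈[b=f] ρ[f/b](S)))) → 1

E1 and E2 produce the same multiset:
f | g
3 | 2

yes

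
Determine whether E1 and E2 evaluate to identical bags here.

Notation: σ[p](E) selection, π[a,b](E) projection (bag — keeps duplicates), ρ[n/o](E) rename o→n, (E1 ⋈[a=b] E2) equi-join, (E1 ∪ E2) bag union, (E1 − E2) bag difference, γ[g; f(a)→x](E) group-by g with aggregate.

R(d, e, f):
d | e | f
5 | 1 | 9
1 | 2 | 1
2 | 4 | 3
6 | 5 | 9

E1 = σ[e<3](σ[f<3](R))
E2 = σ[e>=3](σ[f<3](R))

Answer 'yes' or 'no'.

E1 stepwise |·|:
  R → 4
  σ[f<3](R) → 1
  σ[e<3](σ[f<3](R)) → 1
E2 stepwise |·|:
  R → 4
  σ[f<3](R) → 1
  σ[e>=3](σ[f<3](R)) → 0

E1 result:
d | e | f
1 | 2 | 1
E2 result:
d | e | f
(0 rows)
Witness: (1, 2, 1) appears 1× in E1 but 0× in E2.

no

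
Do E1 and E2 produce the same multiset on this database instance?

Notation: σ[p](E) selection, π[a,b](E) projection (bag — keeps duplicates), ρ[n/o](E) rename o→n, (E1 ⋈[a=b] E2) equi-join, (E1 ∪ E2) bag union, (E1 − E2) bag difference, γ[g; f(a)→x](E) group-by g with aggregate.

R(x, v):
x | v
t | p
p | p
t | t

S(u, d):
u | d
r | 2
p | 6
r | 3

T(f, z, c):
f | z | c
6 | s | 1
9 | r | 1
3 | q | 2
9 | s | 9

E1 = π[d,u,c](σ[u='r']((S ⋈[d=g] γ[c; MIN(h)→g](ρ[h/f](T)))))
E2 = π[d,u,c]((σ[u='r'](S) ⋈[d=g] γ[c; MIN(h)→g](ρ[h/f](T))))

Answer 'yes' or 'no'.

E1 subexpression sizes:
  S → 3
  T → 4
  ρ[h/f](T) → 4
  γ[c; MIN(h)→g](ρ[h/f](T)) → 3
  (S ⋈[d=g] γ[c; MIN(h)→g](ρ[h/f](T))) → 2
  σ[u='r']((S ⋈[d=g] γ[c; MIN(h)→g](ρ[h/f](T)))) → 1
  π[d,u,c](σ[u='r']((S ⋈[d=g] γ[c; MIN(h)→g](ρ[h/f](T))))) → 1
E2 subexpression sizes:
  S → 3
  σ[u='r'](S) → 2
  T → 4
  ρ[h/f](T) → 4
  γ[c; MIN(h)→g](ρ[h/f](T)) → 3
  (σ[u='r'](S) ⋈[d=g] γ[c; MIN(h)→g](ρ[h/f](T))) → 1
  π[d,u,c]((σ[u='r'](S) ⋈[d=g] γ[c; MIN(h)→g](ρ[h/f](T)))) → 1

E1 and E2 produce the same multiset:
d | u | c
3 | r | 2

yes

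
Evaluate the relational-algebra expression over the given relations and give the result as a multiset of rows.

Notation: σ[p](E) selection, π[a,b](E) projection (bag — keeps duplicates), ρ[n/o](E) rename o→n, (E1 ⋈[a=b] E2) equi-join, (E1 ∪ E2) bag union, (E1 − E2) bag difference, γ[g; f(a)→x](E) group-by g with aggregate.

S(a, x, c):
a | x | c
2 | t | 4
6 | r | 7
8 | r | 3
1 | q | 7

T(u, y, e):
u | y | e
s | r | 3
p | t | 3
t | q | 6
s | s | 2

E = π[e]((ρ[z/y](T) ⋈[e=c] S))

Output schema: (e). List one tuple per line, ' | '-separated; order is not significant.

Stepwise |·|:
  T → 4
  ρ[z/y](T) → 4
  S → 4
  (ρ[z/y](T) ⋈[e=c] S) → 2
  π[e]((ρ[z/y](T) ⋈[e=c] S)) → 2

== RESULT ==
e
3
3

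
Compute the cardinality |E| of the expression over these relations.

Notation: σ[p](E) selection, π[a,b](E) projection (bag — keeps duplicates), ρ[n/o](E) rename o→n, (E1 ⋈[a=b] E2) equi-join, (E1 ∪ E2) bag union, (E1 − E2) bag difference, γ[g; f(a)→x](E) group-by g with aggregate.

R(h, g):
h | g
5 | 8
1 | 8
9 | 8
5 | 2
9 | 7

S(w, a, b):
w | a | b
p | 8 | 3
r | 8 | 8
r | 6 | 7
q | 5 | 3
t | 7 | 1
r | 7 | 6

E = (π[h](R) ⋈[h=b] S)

Row counts bottom-up:
  R → 5
  π[h](R) → 5
  S → 6
  (π[h](R) ⋈[h=b] S) → 1

|E| = 1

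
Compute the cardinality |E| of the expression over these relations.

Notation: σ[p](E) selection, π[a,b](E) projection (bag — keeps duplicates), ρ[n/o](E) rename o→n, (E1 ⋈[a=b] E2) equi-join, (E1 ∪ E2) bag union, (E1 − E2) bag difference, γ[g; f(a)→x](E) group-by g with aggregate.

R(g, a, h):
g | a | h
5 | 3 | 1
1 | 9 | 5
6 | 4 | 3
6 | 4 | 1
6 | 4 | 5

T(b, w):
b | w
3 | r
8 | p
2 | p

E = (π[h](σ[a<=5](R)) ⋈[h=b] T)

Per-node cardinality:
  R → 5
  σ[a<=5](R) → 4
  π[h](σ[a<=5](R)) → 4
  T → 3
  (π[h](σ[a<=5](R)) ⋈[h=b] T) → 1

|E| = 1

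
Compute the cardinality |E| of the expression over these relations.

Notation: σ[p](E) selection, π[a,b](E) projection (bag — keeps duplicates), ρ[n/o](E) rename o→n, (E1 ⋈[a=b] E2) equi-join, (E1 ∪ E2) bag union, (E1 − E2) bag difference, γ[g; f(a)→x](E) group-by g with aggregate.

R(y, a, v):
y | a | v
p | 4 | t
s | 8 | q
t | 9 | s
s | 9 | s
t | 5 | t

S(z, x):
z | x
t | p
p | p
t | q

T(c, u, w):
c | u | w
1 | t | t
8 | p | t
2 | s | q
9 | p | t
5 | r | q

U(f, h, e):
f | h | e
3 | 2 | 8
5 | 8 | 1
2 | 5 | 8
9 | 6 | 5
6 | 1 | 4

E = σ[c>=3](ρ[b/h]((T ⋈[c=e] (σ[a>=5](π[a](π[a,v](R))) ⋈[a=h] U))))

Subexpression sizes:
  T → 5
  R → 5
  π[a,v](R) → 5
  π[a](π[a,v](R)) → 5
  σ[a>=5](π[a](π[a,v](R))) → 4
  U → 5
  (σ[a>=5](π[a](π[a,v](R))) ⋈[a=h] U) → 2
  (T ⋈[c=e] (σ[a>=5](π[a](π[a,v](R))) ⋈[a=h] U)) → 2
  ρ[b/h]((T ⋈[c=e] (σ[a>=5](π[a](π[a,v](R))) ⋈[a=h] U))) → 2
  σ[c>=3](ρ[b/h]((T ⋈[c=e] (σ[a>=5](π[a](π[a,v](R))) ⋈[a=h] U)))) → 1

|E| = 1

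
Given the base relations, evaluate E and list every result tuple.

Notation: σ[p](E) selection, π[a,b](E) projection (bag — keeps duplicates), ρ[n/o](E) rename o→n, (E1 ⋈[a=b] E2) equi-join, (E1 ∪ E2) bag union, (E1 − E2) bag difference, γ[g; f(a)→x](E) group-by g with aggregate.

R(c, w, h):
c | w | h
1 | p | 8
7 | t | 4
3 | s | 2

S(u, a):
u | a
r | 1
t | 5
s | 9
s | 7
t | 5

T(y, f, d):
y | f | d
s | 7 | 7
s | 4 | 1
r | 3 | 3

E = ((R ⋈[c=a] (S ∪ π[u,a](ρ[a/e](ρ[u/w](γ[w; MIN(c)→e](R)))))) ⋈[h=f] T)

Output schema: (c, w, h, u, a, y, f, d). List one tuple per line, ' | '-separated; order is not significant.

Stepwise |·|:
  R → 3
  S → 5
  R → 3
  γ[w; MIN(c)→e](R) → 3
  ρ[u/w](γ[w; MIN(c)→e](R)) → 3
  ρ[a/e](ρ[u/w](γ[w; MIN(c)→e](R))) → 3
  π[u,a](ρ[a/e](ρ[u/w](γ[w; MIN(c)→e](R)))) → 3
  (S ∪ π[u,a](ρ[a/e](ρ[u/w](γ[w; MIN(c)→e](R))))) → 8
  (R ⋈[c=a] (S ∪ π[u,a](ρ[a/e](ρ[u/w](γ[w; MIN(c)→e](R)))))) → 5
  T → 3
  ((R ⋈[c=a] (S ∪ π[u,a](ρ[a/e](ρ[u/w](γ[w; MIN(c)→e](R)))))) ⋈[h=f] T) → 2

== RESULT ==
c | w | h | u | a | y | f | d
7 | t | 4 | s | 7 | s | 4 | 1
7 | t | 4 | t | 7 | s | 4 | 1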